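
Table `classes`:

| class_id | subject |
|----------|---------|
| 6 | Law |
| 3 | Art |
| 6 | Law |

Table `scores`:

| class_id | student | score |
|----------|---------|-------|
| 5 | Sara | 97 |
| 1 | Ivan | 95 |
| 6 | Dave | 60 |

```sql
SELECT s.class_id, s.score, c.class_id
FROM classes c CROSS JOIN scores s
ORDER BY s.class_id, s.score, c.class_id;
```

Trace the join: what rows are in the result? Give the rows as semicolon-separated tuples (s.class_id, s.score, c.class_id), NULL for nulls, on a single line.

(1, 95, 3); (1, 95, 6); (1, 95, 6); (5, 97, 3); (5, 97, 6); (5, 97, 6); (6, 60, 3); (6, 60, 6); (6, 60, 6)

CROSS JOIN pairs every row of `classes` with every row of `scores`: 3 × 3 = 9 rows.
After projecting and ordering:
s.class_id | s.score | c.class_id
1 | 95 | 3
1 | 95 | 6
1 | 95 | 6
5 | 97 | 3
5 | 97 | 6
5 | 97 | 6
6 | 60 | 3
6 | 60 | 6
6 | 60 | 6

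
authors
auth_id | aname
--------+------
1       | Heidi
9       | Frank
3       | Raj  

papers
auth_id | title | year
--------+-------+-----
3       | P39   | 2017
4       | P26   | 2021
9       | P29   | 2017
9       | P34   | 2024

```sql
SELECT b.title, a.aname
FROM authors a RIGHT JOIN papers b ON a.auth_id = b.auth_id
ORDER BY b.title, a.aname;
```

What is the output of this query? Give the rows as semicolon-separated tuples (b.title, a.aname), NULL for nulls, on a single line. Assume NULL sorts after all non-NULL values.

(P26, NULL); (P29, Frank); (P34, Frank); (P39, Raj)

RIGHT JOIN keeps every row from `papers`; unmatched rows get NULL for `authors`'s columns.
Matching on a.auth_id = b.auth_id.
- a row (auth_id=1): no match.
- a row (auth_id=9): matches 2 b row(s) → 2 output row(s).
- a row (auth_id=3): matches 1 b row(s) → 1 output row(s).
- 1 b row(s) had no a match → kept, a columns NULL.
After projecting and ordering:
b.title | a.aname
P26 | NULL
P29 | Frank
P34 | Frank
P39 | Raj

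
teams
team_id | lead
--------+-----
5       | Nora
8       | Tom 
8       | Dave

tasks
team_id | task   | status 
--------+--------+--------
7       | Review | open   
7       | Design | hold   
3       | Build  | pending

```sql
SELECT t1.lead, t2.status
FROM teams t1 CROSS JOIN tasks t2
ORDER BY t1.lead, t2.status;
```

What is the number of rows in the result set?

9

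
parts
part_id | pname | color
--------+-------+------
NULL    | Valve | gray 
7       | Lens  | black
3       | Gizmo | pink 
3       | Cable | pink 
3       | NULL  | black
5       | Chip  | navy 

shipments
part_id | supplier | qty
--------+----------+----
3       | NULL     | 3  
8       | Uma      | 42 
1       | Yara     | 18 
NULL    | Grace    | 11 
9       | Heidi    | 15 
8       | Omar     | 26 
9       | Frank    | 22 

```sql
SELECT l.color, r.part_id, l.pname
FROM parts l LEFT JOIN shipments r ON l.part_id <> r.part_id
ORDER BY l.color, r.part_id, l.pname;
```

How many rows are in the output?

LEFT JOIN keeps every row from `parts`; unmatched rows get NULL for `shipments`'s columns.
Matching on l.part_id <> r.part_id. A NULL in a compared column never satisfies the condition.
Matched pairs: 27; unmatched l rows kept: 1.
Total: 27 matched + 1 padded = 28 rows.

28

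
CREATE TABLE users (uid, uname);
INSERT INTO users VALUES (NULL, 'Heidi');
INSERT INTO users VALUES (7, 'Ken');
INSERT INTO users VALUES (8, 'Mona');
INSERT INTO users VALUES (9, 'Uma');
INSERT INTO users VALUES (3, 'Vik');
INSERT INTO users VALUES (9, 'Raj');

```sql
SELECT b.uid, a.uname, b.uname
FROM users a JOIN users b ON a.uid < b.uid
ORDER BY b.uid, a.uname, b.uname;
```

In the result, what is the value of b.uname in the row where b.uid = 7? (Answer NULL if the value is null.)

Ken

INNER JOIN keeps only pairs where the ON condition holds.
Matching on a.uid < b.uid. A NULL in a compared column never satisfies the condition.
Matched pairs: 9.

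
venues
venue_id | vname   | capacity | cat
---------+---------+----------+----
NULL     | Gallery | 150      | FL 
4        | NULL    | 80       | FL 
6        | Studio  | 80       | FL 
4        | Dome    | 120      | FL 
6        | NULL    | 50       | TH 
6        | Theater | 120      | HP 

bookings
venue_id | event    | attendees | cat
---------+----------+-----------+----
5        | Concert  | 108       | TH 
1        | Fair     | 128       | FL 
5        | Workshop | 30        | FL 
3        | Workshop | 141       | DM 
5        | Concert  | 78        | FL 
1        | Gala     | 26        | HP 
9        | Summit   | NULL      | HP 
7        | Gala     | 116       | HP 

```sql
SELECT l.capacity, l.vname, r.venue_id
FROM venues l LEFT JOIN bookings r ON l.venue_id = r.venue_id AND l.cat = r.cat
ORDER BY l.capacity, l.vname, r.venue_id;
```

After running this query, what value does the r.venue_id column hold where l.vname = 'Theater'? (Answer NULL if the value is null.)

LEFT JOIN keeps every row from `venues`; unmatched rows get NULL for `bookings`'s columns.
Matching on l.venue_id = r.venue_id AND l.cat = r.cat. A NULL in a compared column never satisfies the condition.
Matched pairs: 0; unmatched l rows kept: 6.

NULL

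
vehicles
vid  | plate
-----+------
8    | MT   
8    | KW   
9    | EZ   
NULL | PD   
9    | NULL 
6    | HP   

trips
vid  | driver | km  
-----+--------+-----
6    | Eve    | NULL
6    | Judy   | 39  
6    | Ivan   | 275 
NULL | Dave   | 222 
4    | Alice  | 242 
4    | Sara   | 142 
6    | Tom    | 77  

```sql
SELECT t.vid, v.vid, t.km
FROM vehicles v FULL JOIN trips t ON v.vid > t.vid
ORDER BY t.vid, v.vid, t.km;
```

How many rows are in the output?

FULL OUTER JOIN keeps every row from both sides; unmatched rows get NULL for the other side's columns.
Matching on v.vid > t.vid. A NULL in a compared column never satisfies the condition.
Matched pairs: 26; unmatched v rows kept: 1; unmatched t rows kept: 1.
Total: 26 matched + 2 padded = 28 rows.

28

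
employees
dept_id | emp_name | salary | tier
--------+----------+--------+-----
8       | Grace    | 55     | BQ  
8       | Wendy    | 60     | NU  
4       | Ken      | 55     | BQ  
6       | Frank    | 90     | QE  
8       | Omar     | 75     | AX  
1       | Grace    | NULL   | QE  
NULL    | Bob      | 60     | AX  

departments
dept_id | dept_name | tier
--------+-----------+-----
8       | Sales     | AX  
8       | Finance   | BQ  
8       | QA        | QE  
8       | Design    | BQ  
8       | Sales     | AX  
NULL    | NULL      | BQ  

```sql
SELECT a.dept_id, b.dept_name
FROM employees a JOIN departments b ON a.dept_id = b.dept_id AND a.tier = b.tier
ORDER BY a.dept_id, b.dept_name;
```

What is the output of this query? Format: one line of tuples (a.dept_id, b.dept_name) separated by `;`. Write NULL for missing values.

(8, Design); (8, Finance); (8, Sales); (8, Sales)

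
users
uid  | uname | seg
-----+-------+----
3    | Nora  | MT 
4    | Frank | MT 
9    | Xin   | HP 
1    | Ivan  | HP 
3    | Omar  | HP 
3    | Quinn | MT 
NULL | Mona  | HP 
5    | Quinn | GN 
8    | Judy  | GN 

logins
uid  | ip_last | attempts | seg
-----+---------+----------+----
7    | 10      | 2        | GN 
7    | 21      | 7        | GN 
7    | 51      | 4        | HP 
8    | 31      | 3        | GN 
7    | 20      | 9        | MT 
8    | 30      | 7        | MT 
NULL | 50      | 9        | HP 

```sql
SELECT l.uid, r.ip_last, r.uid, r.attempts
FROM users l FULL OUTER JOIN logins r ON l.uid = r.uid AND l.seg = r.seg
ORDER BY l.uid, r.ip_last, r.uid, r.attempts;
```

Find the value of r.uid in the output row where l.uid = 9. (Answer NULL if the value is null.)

NULL

FULL OUTER JOIN keeps every row from both sides; unmatched rows get NULL for the other side's columns.
Matching on l.uid = r.uid AND l.seg = r.seg. A NULL in a compared column never satisfies the condition.
Matched pairs: 1; unmatched l rows kept: 8; unmatched r rows kept: 6.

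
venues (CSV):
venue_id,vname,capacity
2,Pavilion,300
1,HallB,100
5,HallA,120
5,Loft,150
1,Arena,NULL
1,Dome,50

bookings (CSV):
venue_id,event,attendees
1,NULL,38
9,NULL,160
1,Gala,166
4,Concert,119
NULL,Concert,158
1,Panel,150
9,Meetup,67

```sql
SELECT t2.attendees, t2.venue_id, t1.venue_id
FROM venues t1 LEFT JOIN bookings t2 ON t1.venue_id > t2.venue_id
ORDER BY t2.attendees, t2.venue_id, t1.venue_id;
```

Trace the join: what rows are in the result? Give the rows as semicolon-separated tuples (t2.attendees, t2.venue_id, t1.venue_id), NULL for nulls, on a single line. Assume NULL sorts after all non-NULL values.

LEFT JOIN keeps every row from `venues`; unmatched rows get NULL for `bookings`'s columns.
Matching on t1.venue_id > t2.venue_id. A NULL in a compared column never satisfies the condition.
- t1[0] venue_id=2 → 3 match(es) in t2 → 3 row(s).
- t1[1] venue_id=1 → no match; kept with NULLs on the t2 side.
- t1[2] venue_id=5 → 4 match(es) in t2 → 4 row(s).
- t1[3] venue_id=5 → 4 match(es) in t2 → 4 row(s).
- t1[4] venue_id=1 → no match; kept with NULLs on the t2 side.
- t1[5] venue_id=1 → no match; kept with NULLs on the t2 side.

(38, 1, 2); (38, 1, 5); (38, 1, 5); (119, 4, 5); (119, 4, 5); (150, 1, 2); (150, 1, 5); (150, 1, 5); (166, 1, 2); (166, 1, 5); (166, 1, 5); (NULL, NULL, 1); (NULL, NULL, 1); (NULL, NULL, 1)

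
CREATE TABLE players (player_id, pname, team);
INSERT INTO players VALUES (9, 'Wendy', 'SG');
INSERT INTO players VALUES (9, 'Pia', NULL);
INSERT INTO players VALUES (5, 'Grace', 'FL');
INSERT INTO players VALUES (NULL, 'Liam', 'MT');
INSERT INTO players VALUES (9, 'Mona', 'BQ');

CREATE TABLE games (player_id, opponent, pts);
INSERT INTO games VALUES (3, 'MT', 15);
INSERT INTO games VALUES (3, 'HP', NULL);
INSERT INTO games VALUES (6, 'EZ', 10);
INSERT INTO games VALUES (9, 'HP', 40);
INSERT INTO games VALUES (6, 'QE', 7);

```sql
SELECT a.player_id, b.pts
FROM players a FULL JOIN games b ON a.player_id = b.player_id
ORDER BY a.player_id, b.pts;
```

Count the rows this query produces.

9

FULL OUTER JOIN keeps every row from both sides; unmatched rows get NULL for the other side's columns.
Matching on a.player_id = b.player_id. A NULL in a compared column never satisfies the condition.
Matched pairs: 3; unmatched a rows kept: 2; unmatched b rows kept: 4.
Total: 3 matched + 6 padded = 9 rows.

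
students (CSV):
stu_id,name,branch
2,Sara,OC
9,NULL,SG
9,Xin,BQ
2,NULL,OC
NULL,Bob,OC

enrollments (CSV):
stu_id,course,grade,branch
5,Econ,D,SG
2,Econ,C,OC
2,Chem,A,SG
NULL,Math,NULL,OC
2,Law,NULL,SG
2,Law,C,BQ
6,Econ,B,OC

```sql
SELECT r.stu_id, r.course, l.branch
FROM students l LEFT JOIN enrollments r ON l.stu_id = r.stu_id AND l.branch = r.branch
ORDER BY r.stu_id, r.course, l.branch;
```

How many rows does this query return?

5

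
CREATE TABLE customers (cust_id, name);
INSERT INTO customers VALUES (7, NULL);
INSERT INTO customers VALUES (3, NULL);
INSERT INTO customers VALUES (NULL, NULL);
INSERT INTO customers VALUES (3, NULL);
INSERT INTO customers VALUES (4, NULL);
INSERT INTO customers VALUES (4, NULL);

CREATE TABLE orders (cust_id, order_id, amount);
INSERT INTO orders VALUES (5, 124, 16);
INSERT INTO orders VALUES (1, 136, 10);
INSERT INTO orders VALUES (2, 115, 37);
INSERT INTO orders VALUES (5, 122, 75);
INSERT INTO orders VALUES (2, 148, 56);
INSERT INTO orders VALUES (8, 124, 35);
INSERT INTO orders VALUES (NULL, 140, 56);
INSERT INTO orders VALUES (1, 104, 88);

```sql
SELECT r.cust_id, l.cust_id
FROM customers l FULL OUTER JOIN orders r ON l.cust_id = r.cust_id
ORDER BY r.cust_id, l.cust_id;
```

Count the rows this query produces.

14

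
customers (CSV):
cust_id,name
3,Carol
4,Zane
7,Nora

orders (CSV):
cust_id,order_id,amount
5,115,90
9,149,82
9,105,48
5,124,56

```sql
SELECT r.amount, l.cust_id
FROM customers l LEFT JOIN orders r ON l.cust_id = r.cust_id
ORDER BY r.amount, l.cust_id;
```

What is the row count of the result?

LEFT JOIN keeps every row from `customers`; unmatched rows get NULL for `orders`'s columns.
Matching on l.cust_id = r.cust_id.
Matched pairs: 0; unmatched l rows kept: 3.
Total: 0 matched + 3 padded = 3 rows.

3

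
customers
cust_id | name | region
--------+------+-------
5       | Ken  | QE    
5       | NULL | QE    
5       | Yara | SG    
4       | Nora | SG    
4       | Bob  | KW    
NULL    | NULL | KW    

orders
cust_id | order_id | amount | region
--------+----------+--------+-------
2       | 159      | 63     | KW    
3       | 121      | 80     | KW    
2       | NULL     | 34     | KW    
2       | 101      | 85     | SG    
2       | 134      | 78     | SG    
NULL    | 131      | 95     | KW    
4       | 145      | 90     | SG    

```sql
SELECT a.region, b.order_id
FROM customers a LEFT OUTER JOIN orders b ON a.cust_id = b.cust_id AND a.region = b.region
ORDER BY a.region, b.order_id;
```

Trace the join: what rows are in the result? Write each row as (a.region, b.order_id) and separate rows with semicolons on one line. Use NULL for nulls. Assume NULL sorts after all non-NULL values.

LEFT JOIN keeps every row from `customers`; unmatched rows get NULL for `orders`'s columns.
Matching on a.cust_id = b.cust_id AND a.region = b.region. A NULL in a compared column never satisfies the condition.
Matched pairs: 1; unmatched a rows kept: 5.

(KW, NULL); (KW, NULL); (QE, NULL); (QE, NULL); (SG, 145); (SG, NULL)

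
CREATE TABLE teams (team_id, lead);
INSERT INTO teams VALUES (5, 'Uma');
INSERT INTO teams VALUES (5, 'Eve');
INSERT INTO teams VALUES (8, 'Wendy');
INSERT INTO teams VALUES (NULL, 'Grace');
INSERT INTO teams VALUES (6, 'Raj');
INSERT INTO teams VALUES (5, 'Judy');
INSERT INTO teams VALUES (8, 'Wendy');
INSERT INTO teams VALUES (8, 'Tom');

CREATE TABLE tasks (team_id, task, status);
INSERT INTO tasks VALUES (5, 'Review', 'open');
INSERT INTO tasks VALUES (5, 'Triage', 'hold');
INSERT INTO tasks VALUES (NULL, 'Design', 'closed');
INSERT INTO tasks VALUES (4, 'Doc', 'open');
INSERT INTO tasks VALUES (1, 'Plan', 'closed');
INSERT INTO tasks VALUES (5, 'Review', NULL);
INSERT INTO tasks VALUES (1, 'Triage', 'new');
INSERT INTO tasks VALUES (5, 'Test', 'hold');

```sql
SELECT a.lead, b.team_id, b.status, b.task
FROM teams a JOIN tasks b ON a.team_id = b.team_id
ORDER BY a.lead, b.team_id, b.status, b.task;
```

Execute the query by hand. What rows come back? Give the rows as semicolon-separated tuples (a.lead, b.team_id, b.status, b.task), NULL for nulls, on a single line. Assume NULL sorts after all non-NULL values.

(Eve, 5, hold, Test); (Eve, 5, hold, Triage); (Eve, 5, open, Review); (Eve, 5, NULL, Review); (Judy, 5, hold, Test); (Judy, 5, hold, Triage); (Judy, 5, open, Review); (Judy, 5, NULL, Review); (Uma, 5, hold, Test); (Uma, 5, hold, Triage); (Uma, 5, open, Review); (Uma, 5, NULL, Review)

INNER JOIN keeps only pairs where the ON condition holds.
Matching on a.team_id = b.team_id. A NULL in a compared column never satisfies the condition.
Matched pairs: 12.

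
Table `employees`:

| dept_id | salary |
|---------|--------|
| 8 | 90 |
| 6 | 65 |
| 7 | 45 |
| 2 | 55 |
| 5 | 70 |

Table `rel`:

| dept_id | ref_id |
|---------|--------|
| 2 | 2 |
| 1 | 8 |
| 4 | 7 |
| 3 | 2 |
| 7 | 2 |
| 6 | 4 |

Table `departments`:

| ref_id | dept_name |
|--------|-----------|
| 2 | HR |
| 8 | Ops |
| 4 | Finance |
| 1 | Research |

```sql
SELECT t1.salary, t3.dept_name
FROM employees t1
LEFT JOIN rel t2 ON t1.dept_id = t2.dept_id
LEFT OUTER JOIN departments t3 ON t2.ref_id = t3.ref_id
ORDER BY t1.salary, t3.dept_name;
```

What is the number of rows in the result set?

5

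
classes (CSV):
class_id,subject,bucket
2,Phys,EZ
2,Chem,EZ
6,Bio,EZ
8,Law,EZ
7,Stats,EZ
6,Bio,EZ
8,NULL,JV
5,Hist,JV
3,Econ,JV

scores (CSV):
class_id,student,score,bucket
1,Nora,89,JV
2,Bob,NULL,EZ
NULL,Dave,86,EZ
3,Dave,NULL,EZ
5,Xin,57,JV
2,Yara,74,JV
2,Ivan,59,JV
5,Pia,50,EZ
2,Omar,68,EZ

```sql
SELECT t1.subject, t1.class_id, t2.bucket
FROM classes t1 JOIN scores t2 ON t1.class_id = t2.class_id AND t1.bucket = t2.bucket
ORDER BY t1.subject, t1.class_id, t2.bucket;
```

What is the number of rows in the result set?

INNER JOIN keeps only pairs where the ON condition holds.
Matching on t1.class_id = t2.class_id AND t1.bucket = t2.bucket. A NULL in a compared column never satisfies the condition.
Matched pairs: 5.
Total: 5 rows.

5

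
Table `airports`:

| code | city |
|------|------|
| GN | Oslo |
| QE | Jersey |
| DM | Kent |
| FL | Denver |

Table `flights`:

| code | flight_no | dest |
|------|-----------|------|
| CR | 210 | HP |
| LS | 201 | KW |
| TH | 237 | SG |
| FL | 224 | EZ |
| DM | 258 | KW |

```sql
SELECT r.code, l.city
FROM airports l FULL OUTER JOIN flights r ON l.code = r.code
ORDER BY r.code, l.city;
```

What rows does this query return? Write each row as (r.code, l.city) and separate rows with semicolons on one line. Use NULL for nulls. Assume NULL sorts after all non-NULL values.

FULL OUTER JOIN keeps every row from both sides; unmatched rows get NULL for the other side's columns.
Matching on l.code = r.code.
Matched pairs: 2; unmatched l rows kept: 2; unmatched r rows kept: 3.

(CR, NULL); (DM, Kent); (FL, Denver); (LS, NULL); (TH, NULL); (NULL, Jersey); (NULL, Oslo)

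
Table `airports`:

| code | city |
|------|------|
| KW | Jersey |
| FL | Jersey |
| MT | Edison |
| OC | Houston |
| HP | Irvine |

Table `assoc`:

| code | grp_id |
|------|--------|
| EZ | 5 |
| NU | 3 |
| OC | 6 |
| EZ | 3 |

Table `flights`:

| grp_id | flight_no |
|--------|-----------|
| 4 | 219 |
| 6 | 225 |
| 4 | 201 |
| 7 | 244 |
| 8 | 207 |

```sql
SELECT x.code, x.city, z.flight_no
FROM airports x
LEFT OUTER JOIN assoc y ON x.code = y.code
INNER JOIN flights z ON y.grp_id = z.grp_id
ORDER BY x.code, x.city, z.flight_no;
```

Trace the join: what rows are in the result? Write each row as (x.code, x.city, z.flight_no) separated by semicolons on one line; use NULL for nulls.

(OC, Houston, 225)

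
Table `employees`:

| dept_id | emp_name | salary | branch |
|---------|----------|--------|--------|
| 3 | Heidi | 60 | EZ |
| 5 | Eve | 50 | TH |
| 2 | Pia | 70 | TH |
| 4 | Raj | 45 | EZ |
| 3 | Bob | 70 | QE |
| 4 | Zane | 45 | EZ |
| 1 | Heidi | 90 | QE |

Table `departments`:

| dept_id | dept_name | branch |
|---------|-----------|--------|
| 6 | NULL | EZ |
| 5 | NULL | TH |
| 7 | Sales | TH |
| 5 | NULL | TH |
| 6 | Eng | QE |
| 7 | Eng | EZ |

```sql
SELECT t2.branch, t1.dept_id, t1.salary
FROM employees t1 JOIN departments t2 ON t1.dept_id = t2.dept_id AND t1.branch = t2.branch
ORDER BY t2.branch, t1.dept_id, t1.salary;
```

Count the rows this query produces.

INNER JOIN keeps only pairs where the ON condition holds.
Matching on t1.dept_id = t2.dept_id AND t1.branch = t2.branch.
- t1 (dept_id=3, branch=EZ) has no partner → excluded.
- t1 (dept_id=5, branch=TH) pairs with 2 row(s) of t2.
- t1 (dept_id=2, branch=TH) has no partner → excluded.
- t1 (dept_id=4, branch=EZ) has no partner → excluded.
- t1 (dept_id=3, branch=QE) has no partner → excluded.
- t1 (dept_id=4, branch=EZ) has no partner → excluded.
- t1 (dept_id=1, branch=QE) has no partner → excluded.
Total: 2 rows.

2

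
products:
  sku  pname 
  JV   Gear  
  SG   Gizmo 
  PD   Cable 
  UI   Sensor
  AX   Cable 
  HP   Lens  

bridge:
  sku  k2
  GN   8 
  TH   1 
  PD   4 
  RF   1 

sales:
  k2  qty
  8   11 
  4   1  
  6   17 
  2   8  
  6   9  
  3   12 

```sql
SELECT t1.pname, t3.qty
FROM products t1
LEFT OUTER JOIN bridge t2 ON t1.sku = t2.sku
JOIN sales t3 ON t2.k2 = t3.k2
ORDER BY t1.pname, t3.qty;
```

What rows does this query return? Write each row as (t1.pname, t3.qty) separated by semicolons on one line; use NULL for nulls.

(Cable, 1)

Joins associate left-to-right: products LEFT JOIN bridge on sku gives 6 intermediate row(s).
Then INNER JOIN `sales t3` on k2: keep only rows whose t2.k2 appears in t3.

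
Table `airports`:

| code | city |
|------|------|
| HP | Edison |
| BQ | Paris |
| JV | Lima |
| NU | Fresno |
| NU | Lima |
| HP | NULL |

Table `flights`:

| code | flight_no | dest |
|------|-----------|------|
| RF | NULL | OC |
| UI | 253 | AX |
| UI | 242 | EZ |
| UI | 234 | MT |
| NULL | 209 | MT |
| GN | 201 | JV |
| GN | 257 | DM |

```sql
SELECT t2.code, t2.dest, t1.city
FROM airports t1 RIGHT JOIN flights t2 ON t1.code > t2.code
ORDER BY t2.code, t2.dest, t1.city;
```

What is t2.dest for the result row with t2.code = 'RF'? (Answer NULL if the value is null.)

OC

RIGHT JOIN keeps every row from `flights`; unmatched rows get NULL for `airports`'s columns.
Matching on t1.code > t2.code. A NULL in a compared column never satisfies the condition.
- t1[0] code=HP → 2 match(es) in t2 → 2 row(s).
- t1[1] code=BQ → no match.
- t1[2] code=JV → 2 match(es) in t2 → 2 row(s).
- t1[3] code=NU → 2 match(es) in t2 → 2 row(s).
- t1[4] code=NU → 2 match(es) in t2 → 2 row(s).
- t1[5] code=HP → 2 match(es) in t2 → 2 row(s).
- 5 t2 row(s) had no t1 match → kept, t1 columns NULL.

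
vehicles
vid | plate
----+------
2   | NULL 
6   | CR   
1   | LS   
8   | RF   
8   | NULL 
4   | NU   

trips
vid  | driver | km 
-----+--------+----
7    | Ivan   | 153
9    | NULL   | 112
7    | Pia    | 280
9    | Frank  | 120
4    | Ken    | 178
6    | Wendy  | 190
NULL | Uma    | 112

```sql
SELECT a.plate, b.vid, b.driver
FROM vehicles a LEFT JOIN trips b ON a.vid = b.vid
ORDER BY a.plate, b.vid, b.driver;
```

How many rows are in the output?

LEFT JOIN keeps every row from `vehicles`; unmatched rows get NULL for `trips`'s columns.
Matching on a.vid = b.vid. A NULL in a compared column never satisfies the condition.
Matched pairs: 2; unmatched a rows kept: 4.
Total: 2 matched + 4 padded = 6 rows.

6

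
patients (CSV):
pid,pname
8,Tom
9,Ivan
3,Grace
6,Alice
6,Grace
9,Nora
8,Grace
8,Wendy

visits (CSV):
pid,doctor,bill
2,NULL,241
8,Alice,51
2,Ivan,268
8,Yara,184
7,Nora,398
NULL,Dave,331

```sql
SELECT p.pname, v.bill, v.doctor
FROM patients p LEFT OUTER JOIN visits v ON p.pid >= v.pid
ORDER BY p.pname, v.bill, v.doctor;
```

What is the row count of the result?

31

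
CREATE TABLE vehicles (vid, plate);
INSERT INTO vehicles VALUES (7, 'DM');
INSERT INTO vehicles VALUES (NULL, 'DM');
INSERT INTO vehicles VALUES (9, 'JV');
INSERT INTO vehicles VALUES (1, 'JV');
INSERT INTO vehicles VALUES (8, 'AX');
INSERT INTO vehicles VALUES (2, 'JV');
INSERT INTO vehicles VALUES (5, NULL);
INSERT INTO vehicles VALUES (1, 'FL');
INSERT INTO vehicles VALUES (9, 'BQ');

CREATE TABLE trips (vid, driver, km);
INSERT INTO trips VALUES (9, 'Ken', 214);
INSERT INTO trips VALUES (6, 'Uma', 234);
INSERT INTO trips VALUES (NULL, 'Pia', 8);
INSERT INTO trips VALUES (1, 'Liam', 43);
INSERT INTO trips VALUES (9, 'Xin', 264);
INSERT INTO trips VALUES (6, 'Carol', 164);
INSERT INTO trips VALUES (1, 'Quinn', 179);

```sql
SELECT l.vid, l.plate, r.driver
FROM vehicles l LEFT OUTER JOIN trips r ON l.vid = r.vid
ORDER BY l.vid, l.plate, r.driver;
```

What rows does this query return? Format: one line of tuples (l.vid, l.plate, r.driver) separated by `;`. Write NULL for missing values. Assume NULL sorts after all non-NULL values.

(1, FL, Liam); (1, FL, Quinn); (1, JV, Liam); (1, JV, Quinn); (2, JV, NULL); (5, NULL, NULL); (7, DM, NULL); (8, AX, NULL); (9, BQ, Ken); (9, BQ, Xin); (9, JV, Ken); (9, JV, Xin); (NULL, DM, NULL)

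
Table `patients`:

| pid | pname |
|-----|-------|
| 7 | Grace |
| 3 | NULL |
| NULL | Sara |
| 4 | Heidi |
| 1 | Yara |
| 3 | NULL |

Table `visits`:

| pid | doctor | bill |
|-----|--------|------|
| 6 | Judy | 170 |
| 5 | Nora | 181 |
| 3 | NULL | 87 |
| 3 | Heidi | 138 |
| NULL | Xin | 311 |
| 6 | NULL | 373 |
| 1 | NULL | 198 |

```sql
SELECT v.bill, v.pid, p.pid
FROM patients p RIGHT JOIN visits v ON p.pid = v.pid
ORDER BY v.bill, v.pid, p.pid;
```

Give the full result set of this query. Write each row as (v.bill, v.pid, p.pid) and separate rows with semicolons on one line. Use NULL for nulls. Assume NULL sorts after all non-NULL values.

(87, 3, 3); (87, 3, 3); (138, 3, 3); (138, 3, 3); (170, 6, NULL); (181, 5, NULL); (198, 1, 1); (311, NULL, NULL); (373, 6, NULL)

RIGHT JOIN keeps every row from `visits`; unmatched rows get NULL for `patients`'s columns.
Matching on p.pid = v.pid. A NULL in a compared column never satisfies the condition.
- p row (pid=7): no match.
- p row (pid=3): matches 2 v row(s) → 2 output row(s).
- p row (pid=NULL): no match.
- p row (pid=4): no match.
- p row (pid=1): matches 1 v row(s) → 1 output row(s).
- p row (pid=3): matches 2 v row(s) → 2 output row(s).
- 4 row(s) from v found no p partner → padded with NULL.
After projecting and ordering:
v.bill | v.pid | p.pid
87 | 3 | 3
87 | 3 | 3
138 | 3 | 3
138 | 3 | 3
170 | 6 | NULL
181 | 5 | NULL
198 | 1 | 1
311 | NULL | NULL
373 | 6 | NULL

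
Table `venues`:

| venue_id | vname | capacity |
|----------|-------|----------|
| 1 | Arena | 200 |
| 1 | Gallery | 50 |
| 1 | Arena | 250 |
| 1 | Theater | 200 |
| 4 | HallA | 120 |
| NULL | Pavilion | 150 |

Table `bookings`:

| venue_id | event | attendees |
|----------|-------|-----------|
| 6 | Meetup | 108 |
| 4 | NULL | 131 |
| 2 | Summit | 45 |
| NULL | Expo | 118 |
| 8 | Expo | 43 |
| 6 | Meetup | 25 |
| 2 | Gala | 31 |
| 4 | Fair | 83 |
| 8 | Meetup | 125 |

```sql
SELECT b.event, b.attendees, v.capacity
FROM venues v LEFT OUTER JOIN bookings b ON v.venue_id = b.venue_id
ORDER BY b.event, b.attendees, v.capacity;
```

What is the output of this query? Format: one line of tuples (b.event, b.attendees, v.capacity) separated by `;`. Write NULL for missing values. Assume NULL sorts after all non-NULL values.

(Fair, 83, 120); (NULL, 131, 120); (NULL, NULL, 50); (NULL, NULL, 150); (NULL, NULL, 200); (NULL, NULL, 200); (NULL, NULL, 250)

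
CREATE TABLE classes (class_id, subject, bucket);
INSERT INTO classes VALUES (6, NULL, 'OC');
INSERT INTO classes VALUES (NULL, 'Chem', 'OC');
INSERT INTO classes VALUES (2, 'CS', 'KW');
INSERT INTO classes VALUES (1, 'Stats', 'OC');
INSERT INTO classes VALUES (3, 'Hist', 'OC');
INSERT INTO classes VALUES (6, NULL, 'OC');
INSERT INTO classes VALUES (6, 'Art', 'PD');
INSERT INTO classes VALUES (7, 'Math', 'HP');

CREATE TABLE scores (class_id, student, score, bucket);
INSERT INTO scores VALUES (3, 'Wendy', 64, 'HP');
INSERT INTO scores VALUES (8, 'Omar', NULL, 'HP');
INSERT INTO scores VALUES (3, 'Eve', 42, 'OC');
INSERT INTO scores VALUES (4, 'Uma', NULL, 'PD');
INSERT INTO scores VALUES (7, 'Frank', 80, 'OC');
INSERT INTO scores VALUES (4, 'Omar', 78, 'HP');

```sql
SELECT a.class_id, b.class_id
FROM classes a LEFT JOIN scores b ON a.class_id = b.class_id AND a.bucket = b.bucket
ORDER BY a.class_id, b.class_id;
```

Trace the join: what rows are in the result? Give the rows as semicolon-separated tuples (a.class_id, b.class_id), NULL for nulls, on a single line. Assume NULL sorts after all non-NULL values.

(1, NULL); (2, NULL); (3, 3); (6, NULL); (6, NULL); (6, NULL); (7, NULL); (NULL, NULL)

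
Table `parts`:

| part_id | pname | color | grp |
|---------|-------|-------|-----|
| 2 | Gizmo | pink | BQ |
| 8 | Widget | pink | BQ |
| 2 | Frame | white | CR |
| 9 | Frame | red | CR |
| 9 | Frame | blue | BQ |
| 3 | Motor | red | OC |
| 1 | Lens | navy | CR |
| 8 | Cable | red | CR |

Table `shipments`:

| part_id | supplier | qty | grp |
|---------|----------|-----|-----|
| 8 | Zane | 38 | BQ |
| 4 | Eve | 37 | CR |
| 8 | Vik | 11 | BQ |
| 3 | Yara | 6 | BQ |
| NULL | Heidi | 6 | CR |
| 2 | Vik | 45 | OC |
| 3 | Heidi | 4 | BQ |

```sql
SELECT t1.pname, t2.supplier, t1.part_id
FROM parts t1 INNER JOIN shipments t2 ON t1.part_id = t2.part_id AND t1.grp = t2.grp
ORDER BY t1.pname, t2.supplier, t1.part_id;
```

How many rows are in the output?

2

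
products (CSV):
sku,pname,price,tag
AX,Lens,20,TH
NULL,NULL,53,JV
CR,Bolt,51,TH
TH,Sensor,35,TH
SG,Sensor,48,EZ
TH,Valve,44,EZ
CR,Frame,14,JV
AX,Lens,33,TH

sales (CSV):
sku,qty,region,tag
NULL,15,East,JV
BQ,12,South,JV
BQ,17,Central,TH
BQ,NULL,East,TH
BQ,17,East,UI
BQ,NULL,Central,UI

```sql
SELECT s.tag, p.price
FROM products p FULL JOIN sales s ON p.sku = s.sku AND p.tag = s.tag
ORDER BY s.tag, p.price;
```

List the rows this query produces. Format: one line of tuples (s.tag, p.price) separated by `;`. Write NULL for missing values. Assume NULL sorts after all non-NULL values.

(JV, NULL); (JV, NULL); (TH, NULL); (TH, NULL); (UI, NULL); (UI, NULL); (NULL, 14); (NULL, 20); (NULL, 33); (NULL, 35); (NULL, 44); (NULL, 48); (NULL, 51); (NULL, 53)

FULL OUTER JOIN keeps every row from both sides; unmatched rows get NULL for the other side's columns.
Matching on p.sku = s.sku AND p.tag = s.tag. A NULL in a compared column never satisfies the condition.
- sku=AX, tag=TH: no s row matches, row kept with s columns NULL.
- sku=NULL, tag=JV: no s row matches, row kept with s columns NULL.
- sku=CR, tag=TH: no s row matches, row kept with s columns NULL.
- sku=TH, tag=TH: no s row matches, row kept with s columns NULL.
- sku=SG, tag=EZ: no s row matches, row kept with s columns NULL.
- sku=TH, tag=EZ: no s row matches, row kept with s columns NULL.
- sku=CR, tag=JV: no s row matches, row kept with s columns NULL.
- sku=AX, tag=TH: no s row matches, row kept with s columns NULL.
- 6 s row(s) had no p match → kept, p columns NULL.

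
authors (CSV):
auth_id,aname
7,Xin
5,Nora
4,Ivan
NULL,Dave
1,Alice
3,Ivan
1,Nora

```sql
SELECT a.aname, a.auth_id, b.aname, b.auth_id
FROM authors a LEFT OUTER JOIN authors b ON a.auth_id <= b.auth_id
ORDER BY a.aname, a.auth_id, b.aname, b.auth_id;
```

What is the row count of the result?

23

LEFT JOIN keeps every row from `authors a`; unmatched rows get NULL for `authors b`'s columns.
Matching on a.auth_id <= b.auth_id. A NULL in a compared column never satisfies the condition.
Matched pairs: 22; unmatched a rows kept: 1.
Total: 22 matched + 1 padded = 23 rows.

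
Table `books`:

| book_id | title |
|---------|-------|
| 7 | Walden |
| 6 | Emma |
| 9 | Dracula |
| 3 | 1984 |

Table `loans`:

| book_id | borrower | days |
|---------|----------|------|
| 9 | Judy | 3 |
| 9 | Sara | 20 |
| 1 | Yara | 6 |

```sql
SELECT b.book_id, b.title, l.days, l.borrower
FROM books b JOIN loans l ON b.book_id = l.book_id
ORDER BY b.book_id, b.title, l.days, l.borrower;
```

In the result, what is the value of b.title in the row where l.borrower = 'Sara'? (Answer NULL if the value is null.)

INNER JOIN keeps only pairs where the ON condition holds.
Matching on b.book_id = l.book_id.
- b (book_id=7) has no partner → excluded.
- b (book_id=6) has no partner → excluded.
- b (book_id=9) pairs with 2 row(s) of l.
- b (book_id=3) has no partner → excluded.

Dracula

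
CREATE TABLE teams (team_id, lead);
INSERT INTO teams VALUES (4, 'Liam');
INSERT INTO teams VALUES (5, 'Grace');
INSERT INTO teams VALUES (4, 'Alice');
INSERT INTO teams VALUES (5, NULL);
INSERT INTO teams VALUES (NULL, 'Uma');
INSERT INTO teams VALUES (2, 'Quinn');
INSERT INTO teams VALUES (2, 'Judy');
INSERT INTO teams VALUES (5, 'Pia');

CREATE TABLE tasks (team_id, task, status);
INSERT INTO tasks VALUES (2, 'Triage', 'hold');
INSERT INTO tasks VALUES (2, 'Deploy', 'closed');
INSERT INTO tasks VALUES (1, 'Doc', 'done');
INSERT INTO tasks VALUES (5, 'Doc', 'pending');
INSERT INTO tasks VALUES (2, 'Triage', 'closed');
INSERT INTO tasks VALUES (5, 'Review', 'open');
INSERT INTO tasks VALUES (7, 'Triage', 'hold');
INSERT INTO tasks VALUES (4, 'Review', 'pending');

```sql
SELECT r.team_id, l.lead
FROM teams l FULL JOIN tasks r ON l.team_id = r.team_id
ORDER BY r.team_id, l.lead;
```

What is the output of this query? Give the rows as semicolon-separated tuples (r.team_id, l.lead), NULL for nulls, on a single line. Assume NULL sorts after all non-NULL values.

FULL OUTER JOIN keeps every row from both sides; unmatched rows get NULL for the other side's columns.
Matching on l.team_id = r.team_id. A NULL in a compared column never satisfies the condition.
Matched pairs: 14; unmatched l rows kept: 1; unmatched r rows kept: 2.

(1, NULL); (2, Judy); (2, Judy); (2, Judy); (2, Quinn); (2, Quinn); (2, Quinn); (4, Alice); (4, Liam); (5, Grace); (5, Grace); (5, Pia); (5, Pia); (5, NULL); (5, NULL); (7, NULL); (NULL, Uma)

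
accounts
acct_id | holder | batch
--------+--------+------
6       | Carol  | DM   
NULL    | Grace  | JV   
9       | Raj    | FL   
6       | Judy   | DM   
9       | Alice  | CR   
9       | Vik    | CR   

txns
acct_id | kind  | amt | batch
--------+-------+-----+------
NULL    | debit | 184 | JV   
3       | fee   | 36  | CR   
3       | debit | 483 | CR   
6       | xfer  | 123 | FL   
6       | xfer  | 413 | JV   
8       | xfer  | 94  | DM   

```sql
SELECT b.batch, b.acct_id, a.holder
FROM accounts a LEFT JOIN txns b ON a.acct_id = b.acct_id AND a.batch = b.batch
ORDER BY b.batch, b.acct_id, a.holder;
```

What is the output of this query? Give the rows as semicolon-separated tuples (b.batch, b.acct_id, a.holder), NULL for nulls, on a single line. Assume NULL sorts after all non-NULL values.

(NULL, NULL, Alice); (NULL, NULL, Carol); (NULL, NULL, Grace); (NULL, NULL, Judy); (NULL, NULL, Raj); (NULL, NULL, Vik)

LEFT JOIN keeps every row from `accounts`; unmatched rows get NULL for `txns`'s columns.
Matching on a.acct_id = b.acct_id AND a.batch = b.batch. A NULL in a compared column never satisfies the condition.
Matched pairs: 0; unmatched a rows kept: 6.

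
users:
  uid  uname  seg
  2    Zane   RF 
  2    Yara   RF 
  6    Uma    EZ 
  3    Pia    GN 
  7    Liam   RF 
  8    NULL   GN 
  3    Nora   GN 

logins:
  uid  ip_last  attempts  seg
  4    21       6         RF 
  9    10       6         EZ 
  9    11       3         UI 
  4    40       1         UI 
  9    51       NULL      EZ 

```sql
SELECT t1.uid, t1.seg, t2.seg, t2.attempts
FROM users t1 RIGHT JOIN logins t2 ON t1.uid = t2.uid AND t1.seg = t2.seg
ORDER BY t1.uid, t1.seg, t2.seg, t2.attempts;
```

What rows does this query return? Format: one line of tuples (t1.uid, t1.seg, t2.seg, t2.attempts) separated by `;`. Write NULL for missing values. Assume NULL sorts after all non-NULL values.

(NULL, NULL, EZ, 6); (NULL, NULL, EZ, NULL); (NULL, NULL, RF, 6); (NULL, NULL, UI, 1); (NULL, NULL, UI, 3)

RIGHT JOIN keeps every row from `logins`; unmatched rows get NULL for `users`'s columns.
Matching on t1.uid = t2.uid AND t1.seg = t2.seg.
- uid=2, seg=RF: no matching t2 row.
- uid=2, seg=RF: no matching t2 row.
- uid=6, seg=EZ: no matching t2 row.
- uid=3, seg=GN: no matching t2 row.
- uid=7, seg=RF: no matching t2 row.
- uid=8, seg=GN: no matching t2 row.
- uid=3, seg=GN: no matching t2 row.
- 5 t2 row(s) had no t1 match → kept, t1 columns NULL.
After projecting and ordering:
t1.uid | t1.seg | t2.seg | t2.attempts
NULL | NULL | EZ | 6
NULL | NULL | EZ | NULL
NULL | NULL | RF | 6
NULL | NULL | UI | 1
NULL | NULL | UI | 3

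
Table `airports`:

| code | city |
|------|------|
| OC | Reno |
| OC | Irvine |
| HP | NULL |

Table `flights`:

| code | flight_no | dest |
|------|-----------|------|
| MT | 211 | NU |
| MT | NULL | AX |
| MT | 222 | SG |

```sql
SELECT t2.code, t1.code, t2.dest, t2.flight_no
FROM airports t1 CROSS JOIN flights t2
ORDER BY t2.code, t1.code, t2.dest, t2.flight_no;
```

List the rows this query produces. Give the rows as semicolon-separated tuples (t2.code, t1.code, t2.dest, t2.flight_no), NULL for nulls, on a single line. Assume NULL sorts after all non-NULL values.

(MT, HP, AX, NULL); (MT, HP, NU, 211); (MT, HP, SG, 222); (MT, OC, AX, NULL); (MT, OC, AX, NULL); (MT, OC, NU, 211); (MT, OC, NU, 211); (MT, OC, SG, 222); (MT, OC, SG, 222)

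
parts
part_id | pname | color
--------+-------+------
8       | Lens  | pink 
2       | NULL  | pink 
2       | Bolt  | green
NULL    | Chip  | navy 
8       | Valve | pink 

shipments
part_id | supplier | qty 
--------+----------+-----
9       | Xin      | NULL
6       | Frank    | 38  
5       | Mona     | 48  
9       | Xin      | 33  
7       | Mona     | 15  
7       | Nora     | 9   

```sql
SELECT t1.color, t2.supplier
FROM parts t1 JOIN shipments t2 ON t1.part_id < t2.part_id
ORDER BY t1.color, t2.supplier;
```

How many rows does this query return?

INNER JOIN keeps only pairs where the ON condition holds.
Matching on t1.part_id < t2.part_id. A NULL in a compared column never satisfies the condition.
- t1 row (part_id=8): matches 2 t2 row(s) → 2 output row(s).
- t1 row (part_id=2): matches 6 t2 row(s) → 6 output row(s).
- t1 row (part_id=2): matches 6 t2 row(s) → 6 output row(s).
- t1 row (part_id=NULL): no match → dropped.
- t1 row (part_id=8): matches 2 t2 row(s) → 2 output row(s).
Total: 16 rows.

16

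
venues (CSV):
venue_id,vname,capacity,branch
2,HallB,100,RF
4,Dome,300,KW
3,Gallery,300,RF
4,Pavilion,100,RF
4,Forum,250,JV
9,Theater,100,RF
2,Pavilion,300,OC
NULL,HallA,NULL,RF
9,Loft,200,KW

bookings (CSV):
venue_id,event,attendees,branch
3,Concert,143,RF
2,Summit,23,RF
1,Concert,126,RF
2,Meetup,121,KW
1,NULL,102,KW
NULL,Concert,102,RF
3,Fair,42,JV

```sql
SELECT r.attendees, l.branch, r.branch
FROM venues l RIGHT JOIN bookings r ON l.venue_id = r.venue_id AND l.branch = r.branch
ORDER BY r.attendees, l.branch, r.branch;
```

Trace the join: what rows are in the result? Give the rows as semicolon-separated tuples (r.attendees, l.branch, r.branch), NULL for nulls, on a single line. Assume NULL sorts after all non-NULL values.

RIGHT JOIN keeps every row from `bookings`; unmatched rows get NULL for `venues`'s columns.
Matching on l.venue_id = r.venue_id AND l.branch = r.branch. A NULL in a compared column never satisfies the condition.
Matched pairs: 2; unmatched r rows kept: 5.

(23, RF, RF); (42, NULL, JV); (102, NULL, KW); (102, NULL, RF); (121, NULL, KW); (126, NULL, RF); (143, RF, RF)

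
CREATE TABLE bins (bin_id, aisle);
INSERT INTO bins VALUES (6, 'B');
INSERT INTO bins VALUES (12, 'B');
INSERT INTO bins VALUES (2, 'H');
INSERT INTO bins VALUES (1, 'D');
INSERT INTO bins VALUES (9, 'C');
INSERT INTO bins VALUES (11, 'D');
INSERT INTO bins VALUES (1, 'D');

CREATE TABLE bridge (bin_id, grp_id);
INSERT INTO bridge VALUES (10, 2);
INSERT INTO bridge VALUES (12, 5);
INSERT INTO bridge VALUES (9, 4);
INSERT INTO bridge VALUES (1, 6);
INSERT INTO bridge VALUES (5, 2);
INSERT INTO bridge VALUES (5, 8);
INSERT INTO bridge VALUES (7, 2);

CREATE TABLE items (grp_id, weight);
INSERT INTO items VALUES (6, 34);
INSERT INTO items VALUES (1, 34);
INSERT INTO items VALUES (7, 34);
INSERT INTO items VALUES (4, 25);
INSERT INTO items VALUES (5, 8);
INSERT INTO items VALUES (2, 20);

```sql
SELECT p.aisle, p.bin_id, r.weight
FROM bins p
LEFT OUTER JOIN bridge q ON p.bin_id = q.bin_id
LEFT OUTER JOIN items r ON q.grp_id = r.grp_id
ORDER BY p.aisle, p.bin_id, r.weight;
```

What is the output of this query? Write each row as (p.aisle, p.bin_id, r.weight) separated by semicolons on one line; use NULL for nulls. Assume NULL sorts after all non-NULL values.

(B, 6, NULL); (B, 12, 8); (C, 9, 25); (D, 1, 34); (D, 1, 34); (D, 11, NULL); (H, 2, NULL)

Evaluate left to right. First `bins p LEFT JOIN bridge q` on bin_id: 7 row(s).
Then LEFT JOIN `items r` on grp_id: each of those 7 rows is kept; rows whose q.grp_id has no match in r get NULL for r's columns.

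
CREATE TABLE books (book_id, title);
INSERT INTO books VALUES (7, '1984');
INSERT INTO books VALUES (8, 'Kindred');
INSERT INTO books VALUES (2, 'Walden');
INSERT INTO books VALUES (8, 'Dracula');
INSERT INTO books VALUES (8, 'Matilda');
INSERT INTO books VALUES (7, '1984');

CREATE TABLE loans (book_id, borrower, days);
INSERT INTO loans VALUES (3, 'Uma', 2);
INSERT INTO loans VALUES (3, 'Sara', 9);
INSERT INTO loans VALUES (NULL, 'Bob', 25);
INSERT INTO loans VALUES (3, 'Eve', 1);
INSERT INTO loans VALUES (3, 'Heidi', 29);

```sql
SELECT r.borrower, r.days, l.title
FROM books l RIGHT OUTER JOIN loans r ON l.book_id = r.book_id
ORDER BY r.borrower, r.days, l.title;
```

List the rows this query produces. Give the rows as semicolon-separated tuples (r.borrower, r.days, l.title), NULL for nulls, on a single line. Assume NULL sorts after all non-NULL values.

RIGHT JOIN keeps every row from `loans`; unmatched rows get NULL for `books`'s columns.
Matching on l.book_id = r.book_id. A NULL in a compared column never satisfies the condition.
Matched pairs: 0; unmatched r rows kept: 5.

(Bob, 25, NULL); (Eve, 1, NULL); (Heidi, 29, NULL); (Sara, 9, NULL); (Uma, 2, NULL)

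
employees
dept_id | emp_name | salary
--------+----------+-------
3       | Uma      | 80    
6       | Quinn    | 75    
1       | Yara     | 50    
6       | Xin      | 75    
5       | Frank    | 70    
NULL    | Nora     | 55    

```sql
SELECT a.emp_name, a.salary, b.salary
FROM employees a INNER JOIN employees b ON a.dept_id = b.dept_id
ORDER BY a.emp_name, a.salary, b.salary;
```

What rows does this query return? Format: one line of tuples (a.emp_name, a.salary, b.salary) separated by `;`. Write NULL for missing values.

(Frank, 70, 70); (Quinn, 75, 75); (Quinn, 75, 75); (Uma, 80, 80); (Xin, 75, 75); (Xin, 75, 75); (Yara, 50, 50)

INNER JOIN keeps only pairs where the ON condition holds.
Matching on a.dept_id = b.dept_id. A NULL in a compared column never satisfies the condition.
- dept_id=3: 1 matching b row(s), so 1 row(s) emitted.
- dept_id=6: 2 matching b row(s), so 2 row(s) emitted.
- dept_id=1: 1 matching b row(s), so 1 row(s) emitted.
- dept_id=6: 2 matching b row(s), so 2 row(s) emitted.
- dept_id=5: 1 matching b row(s), so 1 row(s) emitted.
- dept_id=NULL: no matching b row, dropped.
After projecting and ordering:
a.emp_name | a.salary | b.salary
Frank | 70 | 70
Quinn | 75 | 75
Quinn | 75 | 75
Uma | 80 | 80
Xin | 75 | 75
Xin | 75 | 75
Yara | 50 | 50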